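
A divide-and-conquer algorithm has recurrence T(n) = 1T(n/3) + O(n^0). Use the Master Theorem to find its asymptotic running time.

Master Theorem for T(n) = 1T(n/3) + O(n^0):

a = 1, b = 3, c = 0
log_b(a) = log_3(1) = 0.0000

Case 2: c = 0 = log_3(1) = 0.0000
T(n) = O(n^0 log n) = O(log n)

For T(n) = 1T(n/3) + O(n^0): log_3(1) = 0.0000. This is Case 2 of the Master Theorem (c = log_b(a), equal work at all levels), giving O(log n).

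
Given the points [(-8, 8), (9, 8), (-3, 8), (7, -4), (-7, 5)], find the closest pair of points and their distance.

Computing all pairwise distances among 5 points:

d((-8, 8), (9, 8)) = 17.0
d((-8, 8), (-3, 8)) = 5.0
d((-8, 8), (7, -4)) = 19.2094
d((-8, 8), (-7, 5)) = 3.1623 <-- minimum
d((9, 8), (-3, 8)) = 12.0
d((9, 8), (7, -4)) = 12.1655
d((9, 8), (-7, 5)) = 16.2788
d((-3, 8), (7, -4)) = 15.6205
d((-3, 8), (-7, 5)) = 5.0
d((7, -4), (-7, 5)) = 16.6433

Closest pair: (-8, 8) and (-7, 5) with distance 3.1623

The closest pair is (-8, 8) and (-7, 5) with Euclidean distance 3.1623. For 5 points, brute-force pairwise comparison is shown above. For large n, the divide-and-conquer algorithm (sort by x, recurse on halves, check the dividing strip) achieves O(n log n).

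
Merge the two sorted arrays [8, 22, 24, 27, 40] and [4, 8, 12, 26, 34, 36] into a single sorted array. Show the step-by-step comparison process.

Merging process:

Compare 8 vs 4: take 4 from right. Merged: [4]
Compare 8 vs 8: take 8 from left. Merged: [4, 8]
Compare 22 vs 8: take 8 from right. Merged: [4, 8, 8]
Compare 22 vs 12: take 12 from right. Merged: [4, 8, 8, 12]
Compare 22 vs 26: take 22 from left. Merged: [4, 8, 8, 12, 22]
Compare 24 vs 26: take 24 from left. Merged: [4, 8, 8, 12, 22, 24]
Compare 27 vs 26: take 26 from right. Merged: [4, 8, 8, 12, 22, 24, 26]
Compare 27 vs 34: take 27 from left. Merged: [4, 8, 8, 12, 22, 24, 26, 27]
Compare 40 vs 34: take 34 from right. Merged: [4, 8, 8, 12, 22, 24, 26, 27, 34]
Compare 40 vs 36: take 36 from right. Merged: [4, 8, 8, 12, 22, 24, 26, 27, 34, 36]
Append remaining from left: [40]. Merged: [4, 8, 8, 12, 22, 24, 26, 27, 34, 36, 40]

Final merged array: [4, 8, 8, 12, 22, 24, 26, 27, 34, 36, 40]
Total comparisons: 10

The merged array is [4, 8, 8, 12, 22, 24, 26, 27, 34, 36, 40], requiring 10 comparisons. The merge step runs in O(n) time where n is the total number of elements.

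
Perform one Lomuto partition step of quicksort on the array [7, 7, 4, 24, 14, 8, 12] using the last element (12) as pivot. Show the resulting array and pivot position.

Lomuto partition with pivot = 12:

Initial array: [7, 7, 4, 24, 14, 8, 12]

arr[0]=7 <= 12: swap with position 0, array becomes [7, 7, 4, 24, 14, 8, 12]
arr[1]=7 <= 12: swap with position 1, array becomes [7, 7, 4, 24, 14, 8, 12]
arr[2]=4 <= 12: swap with position 2, array becomes [7, 7, 4, 24, 14, 8, 12]
arr[3]=24 > 12: no swap
arr[4]=14 > 12: no swap
arr[5]=8 <= 12: swap with position 3, array becomes [7, 7, 4, 8, 14, 24, 12]

Place pivot at position 4: [7, 7, 4, 8, 12, 24, 14]
Pivot position: 4

After partitioning with pivot 12, the array becomes [7, 7, 4, 8, 12, 24, 14]. The pivot is placed at index 4. All elements to the left of the pivot are <= 12, and all elements to the right are > 12.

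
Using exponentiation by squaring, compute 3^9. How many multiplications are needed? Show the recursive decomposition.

Computing 3^9 by squaring (build up from 3^1; each line after the first costs one multiplication):

3^1 = 3
3^2 = (3^1)^2 = 3^2 = 9
3^4 = (3^2)^2 = 9^2 = 81
3^8 = (3^4)^2 = 81^2 = 6561
3^9 = 3 * 3^8 = 3 * 6561 = 19683

Result: 19683
Multiplications needed: 4 (4 lines after 3^1)

3^9 = 19683. Using exponentiation by squaring, this requires 4 multiplications. The key idea: if the exponent is even, square the half-power; if odd, multiply by the base once.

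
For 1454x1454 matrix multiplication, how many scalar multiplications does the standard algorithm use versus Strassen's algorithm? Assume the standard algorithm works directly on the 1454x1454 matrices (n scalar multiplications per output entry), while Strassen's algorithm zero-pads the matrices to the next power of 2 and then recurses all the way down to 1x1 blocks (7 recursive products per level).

Matrix multiplication for 1454x1454 matrices:

Strassen's algorithm requires power-of-2 dimensions. Pad 1454x1454 to 2048x2048 (next power of 2).

Standard algorithm: 1454^3 = 3073924664 multiplications
Strassen's algorithm: 7^(log2(2048)) = 7^11 = 1977326743 multiplications
Savings: 3073924664 - 1977326743 = 1096597921 multiplications

Standard: 3073924664 multiplications (1454^3). Strassen: 1977326743 multiplications (7^11, after padding to 2048x2048). Strassen reduces 8 recursive multiplications to 7 at each level.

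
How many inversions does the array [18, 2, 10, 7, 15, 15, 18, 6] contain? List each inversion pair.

Finding inversions in [18, 2, 10, 7, 15, 15, 18, 6]:

(0, 1): arr[0]=18 > arr[1]=2
(0, 2): arr[0]=18 > arr[2]=10
(0, 3): arr[0]=18 > arr[3]=7
(0, 4): arr[0]=18 > arr[4]=15
(0, 5): arr[0]=18 > arr[5]=15
(0, 7): arr[0]=18 > arr[7]=6
(2, 3): arr[2]=10 > arr[3]=7
(2, 7): arr[2]=10 > arr[7]=6
(3, 7): arr[3]=7 > arr[7]=6
(4, 7): arr[4]=15 > arr[7]=6
(5, 7): arr[5]=15 > arr[7]=6
(6, 7): arr[6]=18 > arr[7]=6

Total inversions: 12

The array has 12 inversion(s): (0,1), (0,2), (0,3), (0,4), (0,5), (0,7), (2,3), (2,7), (3,7), (4,7), (5,7), (6,7). Each pair (i,j) satisfies i < j and arr[i] > arr[j].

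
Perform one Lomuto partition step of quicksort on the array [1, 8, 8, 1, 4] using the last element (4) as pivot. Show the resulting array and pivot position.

Lomuto partition with pivot = 4:

Initial array: [1, 8, 8, 1, 4]

arr[0]=1 <= 4: swap with position 0, array becomes [1, 8, 8, 1, 4]
arr[1]=8 > 4: no swap
arr[2]=8 > 4: no swap
arr[3]=1 <= 4: swap with position 1, array becomes [1, 1, 8, 8, 4]

Place pivot at position 2: [1, 1, 4, 8, 8]
Pivot position: 2

After partitioning with pivot 4, the array becomes [1, 1, 4, 8, 8]. The pivot is placed at index 2. All elements to the left of the pivot are <= 4, and all elements to the right are > 4.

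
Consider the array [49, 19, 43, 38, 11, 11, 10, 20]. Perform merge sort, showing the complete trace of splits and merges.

Merge sort trace:

Split: [49, 19, 43, 38, 11, 11, 10, 20] -> [49, 19, 43, 38] and [11, 11, 10, 20]
  Split: [49, 19, 43, 38] -> [49, 19] and [43, 38]
    Split: [49, 19] -> [49] and [19]
    Merge: [49] + [19] -> [19, 49]
    Split: [43, 38] -> [43] and [38]
    Merge: [43] + [38] -> [38, 43]
  Merge: [19, 49] + [38, 43] -> [19, 38, 43, 49]
  Split: [11, 11, 10, 20] -> [11, 11] and [10, 20]
    Split: [11, 11] -> [11] and [11]
    Merge: [11] + [11] -> [11, 11]
    Split: [10, 20] -> [10] and [20]
    Merge: [10] + [20] -> [10, 20]
  Merge: [11, 11] + [10, 20] -> [10, 11, 11, 20]
Merge: [19, 38, 43, 49] + [10, 11, 11, 20] -> [10, 11, 11, 19, 20, 38, 43, 49]

Final sorted array: [10, 11, 11, 19, 20, 38, 43, 49]

The merge sort proceeds by recursively splitting the array and merging sorted halves.
After all merges, the sorted array is [10, 11, 11, 19, 20, 38, 43, 49].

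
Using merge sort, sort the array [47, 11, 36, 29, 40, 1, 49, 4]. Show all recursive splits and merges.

Merge sort trace:

Split: [47, 11, 36, 29, 40, 1, 49, 4] -> [47, 11, 36, 29] and [40, 1, 49, 4]
  Split: [47, 11, 36, 29] -> [47, 11] and [36, 29]
    Split: [47, 11] -> [47] and [11]
    Merge: [47] + [11] -> [11, 47]
    Split: [36, 29] -> [36] and [29]
    Merge: [36] + [29] -> [29, 36]
  Merge: [11, 47] + [29, 36] -> [11, 29, 36, 47]
  Split: [40, 1, 49, 4] -> [40, 1] and [49, 4]
    Split: [40, 1] -> [40] and [1]
    Merge: [40] + [1] -> [1, 40]
    Split: [49, 4] -> [49] and [4]
    Merge: [49] + [4] -> [4, 49]
  Merge: [1, 40] + [4, 49] -> [1, 4, 40, 49]
Merge: [11, 29, 36, 47] + [1, 4, 40, 49] -> [1, 4, 11, 29, 36, 40, 47, 49]

Final sorted array: [1, 4, 11, 29, 36, 40, 47, 49]

The merge sort proceeds by recursively splitting the array and merging sorted halves.
After all merges, the sorted array is [1, 4, 11, 29, 36, 40, 47, 49].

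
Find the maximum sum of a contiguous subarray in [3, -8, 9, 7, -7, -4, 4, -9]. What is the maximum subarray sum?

Using Kadane's algorithm on [3, -8, 9, 7, -7, -4, 4, -9]:

Scanning through the array:
Position 1 (value -8): max_ending_here = -5, max_so_far = 3
Position 2 (value 9): max_ending_here = 9, max_so_far = 9
Position 3 (value 7): max_ending_here = 16, max_so_far = 16
Position 4 (value -7): max_ending_here = 9, max_so_far = 16
Position 5 (value -4): max_ending_here = 5, max_so_far = 16
Position 6 (value 4): max_ending_here = 9, max_so_far = 16
Position 7 (value -9): max_ending_here = 0, max_so_far = 16

Maximum subarray: [9, 7]
Maximum sum: 16

The maximum subarray is [9, 7] with sum 16. This subarray runs from index 2 to index 3.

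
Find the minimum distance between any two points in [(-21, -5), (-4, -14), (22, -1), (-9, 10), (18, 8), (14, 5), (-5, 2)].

Computing all pairwise distances among 7 points:

d((-21, -5), (-4, -14)) = 19.2354
d((-21, -5), (22, -1)) = 43.1856
d((-21, -5), (-9, 10)) = 19.2094
d((-21, -5), (18, 8)) = 41.1096
d((-21, -5), (14, 5)) = 36.4005
d((-21, -5), (-5, 2)) = 17.4642
d((-4, -14), (22, -1)) = 29.0689
d((-4, -14), (-9, 10)) = 24.5153
d((-4, -14), (18, 8)) = 31.1127
d((-4, -14), (14, 5)) = 26.1725
d((-4, -14), (-5, 2)) = 16.0312
d((22, -1), (-9, 10)) = 32.8938
d((22, -1), (18, 8)) = 9.8489
d((22, -1), (14, 5)) = 10.0
d((22, -1), (-5, 2)) = 27.1662
d((-9, 10), (18, 8)) = 27.074
d((-9, 10), (14, 5)) = 23.5372
d((-9, 10), (-5, 2)) = 8.9443
d((18, 8), (14, 5)) = 5.0 <-- minimum
d((18, 8), (-5, 2)) = 23.7697
d((14, 5), (-5, 2)) = 19.2354

Closest pair: (18, 8) and (14, 5) with distance 5.0

The closest pair is (18, 8) and (14, 5) with Euclidean distance 5.0. For 7 points, brute-force pairwise comparison is shown above. For large n, the divide-and-conquer algorithm (sort by x, recurse on halves, check the dividing strip) achieves O(n log n).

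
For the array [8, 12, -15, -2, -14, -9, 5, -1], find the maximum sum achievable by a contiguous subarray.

Using Kadane's algorithm on [8, 12, -15, -2, -14, -9, 5, -1]:

Scanning through the array:
Position 1 (value 12): max_ending_here = 20, max_so_far = 20
Position 2 (value -15): max_ending_here = 5, max_so_far = 20
Position 3 (value -2): max_ending_here = 3, max_so_far = 20
Position 4 (value -14): max_ending_here = -11, max_so_far = 20
Position 5 (value -9): max_ending_here = -9, max_so_far = 20
Position 6 (value 5): max_ending_here = 5, max_so_far = 20
Position 7 (value -1): max_ending_here = 4, max_so_far = 20

Maximum subarray: [8, 12]
Maximum sum: 20

The maximum subarray is [8, 12] with sum 20. This subarray runs from index 0 to index 1.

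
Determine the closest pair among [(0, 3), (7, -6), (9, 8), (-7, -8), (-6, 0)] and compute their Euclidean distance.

Computing all pairwise distances among 5 points:

d((0, 3), (7, -6)) = 11.4018
d((0, 3), (9, 8)) = 10.2956
d((0, 3), (-7, -8)) = 13.0384
d((0, 3), (-6, 0)) = 6.7082 <-- minimum
d((7, -6), (9, 8)) = 14.1421
d((7, -6), (-7, -8)) = 14.1421
d((7, -6), (-6, 0)) = 14.3178
d((9, 8), (-7, -8)) = 22.6274
d((9, 8), (-6, 0)) = 17.0
d((-7, -8), (-6, 0)) = 8.0623

Closest pair: (0, 3) and (-6, 0) with distance 6.7082

The closest pair is (0, 3) and (-6, 0) with Euclidean distance 6.7082. For 5 points, brute-force pairwise comparison is shown above. For large n, the divide-and-conquer algorithm (sort by x, recurse on halves, check the dividing strip) achieves O(n log n).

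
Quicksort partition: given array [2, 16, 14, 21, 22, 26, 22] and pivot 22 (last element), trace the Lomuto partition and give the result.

Lomuto partition with pivot = 22:

Initial array: [2, 16, 14, 21, 22, 26, 22]

arr[0]=2 <= 22: swap with position 0, array becomes [2, 16, 14, 21, 22, 26, 22]
arr[1]=16 <= 22: swap with position 1, array becomes [2, 16, 14, 21, 22, 26, 22]
arr[2]=14 <= 22: swap with position 2, array becomes [2, 16, 14, 21, 22, 26, 22]
arr[3]=21 <= 22: swap with position 3, array becomes [2, 16, 14, 21, 22, 26, 22]
arr[4]=22 <= 22: swap with position 4, array becomes [2, 16, 14, 21, 22, 26, 22]
arr[5]=26 > 22: no swap

Place pivot at position 5: [2, 16, 14, 21, 22, 22, 26]
Pivot position: 5

After partitioning with pivot 22, the array becomes [2, 16, 14, 21, 22, 22, 26]. The pivot is placed at index 5. All elements to the left of the pivot are <= 22, and all elements to the right are > 22.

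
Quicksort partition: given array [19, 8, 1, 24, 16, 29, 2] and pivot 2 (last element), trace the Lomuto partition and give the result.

Lomuto partition with pivot = 2:

Initial array: [19, 8, 1, 24, 16, 29, 2]

arr[0]=19 > 2: no swap
arr[1]=8 > 2: no swap
arr[2]=1 <= 2: swap with position 0, array becomes [1, 8, 19, 24, 16, 29, 2]
arr[3]=24 > 2: no swap
arr[4]=16 > 2: no swap
arr[5]=29 > 2: no swap

Place pivot at position 1: [1, 2, 19, 24, 16, 29, 8]
Pivot position: 1

After partitioning with pivot 2, the array becomes [1, 2, 19, 24, 16, 29, 8]. The pivot is placed at index 1. All elements to the left of the pivot are <= 2, and all elements to the right are > 2.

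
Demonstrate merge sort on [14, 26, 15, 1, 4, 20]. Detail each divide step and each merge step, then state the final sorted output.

Merge sort trace:

Split: [14, 26, 15, 1, 4, 20] -> [14, 26, 15] and [1, 4, 20]
  Split: [14, 26, 15] -> [14] and [26, 15]
    Split: [26, 15] -> [26] and [15]
    Merge: [26] + [15] -> [15, 26]
  Merge: [14] + [15, 26] -> [14, 15, 26]
  Split: [1, 4, 20] -> [1] and [4, 20]
    Split: [4, 20] -> [4] and [20]
    Merge: [4] + [20] -> [4, 20]
  Merge: [1] + [4, 20] -> [1, 4, 20]
Merge: [14, 15, 26] + [1, 4, 20] -> [1, 4, 14, 15, 20, 26]

Final sorted array: [1, 4, 14, 15, 20, 26]

The merge sort proceeds by recursively splitting the array and merging sorted halves.
After all merges, the sorted array is [1, 4, 14, 15, 20, 26].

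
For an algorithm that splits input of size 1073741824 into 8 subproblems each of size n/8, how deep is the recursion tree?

For divide and conquer with division factor 8:

Problem sizes at each level:
Level 0: 1073741824
Level 1: 134217728
Level 2: 16777216
Level 3: 2097152
Level 4: 262144
Level 5: 32768
Level 6: 4096
Level 7: 512
Level 8: 64
Level 9: 8
Level 10: 1

The root is level 0 and the size-1 base case is level 10 (the tree spans levels 0 through 10, i.e. 11 levels counting the root), so the depth is the number of divisions: log_8(1073741824) = 10

The recursion tree depth is log_8(1073741824) = 10. At each level, the problem size is divided by 8, so it takes 10 divisions to reduce to a base case of size 1. The algorithm makes 8 recursive calls at each level.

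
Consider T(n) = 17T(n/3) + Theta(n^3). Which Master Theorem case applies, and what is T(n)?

Master Theorem for T(n) = 17T(n/3) + O(n^3):

a = 17, b = 3, c = 3
log_b(a) = log_3(17) = 2.5789

Case 3: c = 3 > log_3(17) = 2.5789
T(n) = O(n^3) = O(n^3)

For T(n) = 17T(n/3) + O(n^3): log_3(17) = 2.5789. This is Case 3 of the Master Theorem (c > log_b(a), work dominated by root), giving O(n^3).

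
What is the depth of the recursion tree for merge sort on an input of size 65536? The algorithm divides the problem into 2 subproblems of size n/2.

For divide and conquer with division factor 2:

Problem sizes at each level:
Level 0: 65536
Level 1: 32768
Level 2: 16384
Level 3: 8192
Level 4: 4096
Level 5: 2048
Level 6: 1024
Level 7: 512
Level 8: 256
Level 9: 128
Level 10: 64
Level 11: 32
Level 12: 16
Level 13: 8
Level 14: 4
Level 15: 2
Level 16: 1

The root is level 0 and the size-1 base case is level 16 (the tree spans levels 0 through 16, i.e. 17 levels counting the root), so the depth is the number of divisions: log_2(65536) = 16

The recursion tree depth is log_2(65536) = 16. At each level, the problem size is divided by 2, so it takes 16 divisions to reduce to a base case of size 1. The algorithm makes 2 recursive calls at each level.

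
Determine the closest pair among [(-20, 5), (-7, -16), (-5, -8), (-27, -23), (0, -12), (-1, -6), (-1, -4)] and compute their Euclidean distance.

Computing all pairwise distances among 7 points:

d((-20, 5), (-7, -16)) = 24.6982
d((-20, 5), (-5, -8)) = 19.8494
d((-20, 5), (-27, -23)) = 28.8617
d((-20, 5), (0, -12)) = 26.2488
d((-20, 5), (-1, -6)) = 21.9545
d((-20, 5), (-1, -4)) = 21.0238
d((-7, -16), (-5, -8)) = 8.2462
d((-7, -16), (-27, -23)) = 21.1896
d((-7, -16), (0, -12)) = 8.0623
d((-7, -16), (-1, -6)) = 11.6619
d((-7, -16), (-1, -4)) = 13.4164
d((-5, -8), (-27, -23)) = 26.6271
d((-5, -8), (0, -12)) = 6.4031
d((-5, -8), (-1, -6)) = 4.4721
d((-5, -8), (-1, -4)) = 5.6569
d((-27, -23), (0, -12)) = 29.1548
d((-27, -23), (-1, -6)) = 31.0644
d((-27, -23), (-1, -4)) = 32.2025
d((0, -12), (-1, -6)) = 6.0828
d((0, -12), (-1, -4)) = 8.0623
d((-1, -6), (-1, -4)) = 2.0 <-- minimum

Closest pair: (-1, -6) and (-1, -4) with distance 2.0

The closest pair is (-1, -6) and (-1, -4) with Euclidean distance 2.0. For 7 points, brute-force pairwise comparison is shown above. For large n, the divide-and-conquer algorithm (sort by x, recurse on halves, check the dividing strip) achieves O(n log n).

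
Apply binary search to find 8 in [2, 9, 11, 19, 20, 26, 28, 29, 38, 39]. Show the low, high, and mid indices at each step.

Binary search for 8 in [2, 9, 11, 19, 20, 26, 28, 29, 38, 39]:

lo=0, hi=9, mid=4, arr[mid]=20 -> 20 > 8, search left half
lo=0, hi=3, mid=1, arr[mid]=9 -> 9 > 8, search left half
lo=0, hi=0, mid=0, arr[mid]=2 -> 2 < 8, search right half
lo=1 > hi=0, target 8 not found

Binary search determines that 8 is not in the array after 3 comparisons. The search space was exhausted without finding the target.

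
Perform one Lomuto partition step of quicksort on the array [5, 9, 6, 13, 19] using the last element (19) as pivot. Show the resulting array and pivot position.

Lomuto partition with pivot = 19:

Initial array: [5, 9, 6, 13, 19]

arr[0]=5 <= 19: swap with position 0, array becomes [5, 9, 6, 13, 19]
arr[1]=9 <= 19: swap with position 1, array becomes [5, 9, 6, 13, 19]
arr[2]=6 <= 19: swap with position 2, array becomes [5, 9, 6, 13, 19]
arr[3]=13 <= 19: swap with position 3, array becomes [5, 9, 6, 13, 19]

Place pivot at position 4: [5, 9, 6, 13, 19]
Pivot position: 4

After partitioning with pivot 19, the array becomes [5, 9, 6, 13, 19]. The pivot is placed at index 4. All elements to the left of the pivot are <= 19, and all elements to the right are > 19.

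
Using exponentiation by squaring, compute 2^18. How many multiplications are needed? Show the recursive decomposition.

Computing 2^18 by squaring (build up from 2^1; each line after the first costs one multiplication):

2^1 = 2
2^2 = (2^1)^2 = 2^2 = 4
2^4 = (2^2)^2 = 4^2 = 16
2^8 = (2^4)^2 = 16^2 = 256
2^9 = 2 * 2^8 = 2 * 256 = 512
2^18 = (2^9)^2 = 512^2 = 262144

Result: 262144
Multiplications needed: 5 (5 lines after 2^1)

2^18 = 262144. Using exponentiation by squaring, this requires 5 multiplications. The key idea: if the exponent is even, square the half-power; if odd, multiply by the base once.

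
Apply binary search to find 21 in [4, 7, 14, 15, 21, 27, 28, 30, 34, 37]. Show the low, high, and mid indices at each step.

Binary search for 21 in [4, 7, 14, 15, 21, 27, 28, 30, 34, 37]:

lo=0, hi=9, mid=4, arr[mid]=21 -> Found target at index 4!

Binary search finds 21 at index 4 after 1 comparisons. The search repeatedly halves the search space by comparing with the middle element.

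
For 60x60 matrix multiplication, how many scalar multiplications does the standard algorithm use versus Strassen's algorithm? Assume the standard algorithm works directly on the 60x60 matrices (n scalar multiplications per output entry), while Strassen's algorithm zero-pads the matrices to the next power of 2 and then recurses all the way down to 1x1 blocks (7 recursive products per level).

Matrix multiplication for 60x60 matrices:

Strassen's algorithm requires power-of-2 dimensions. Pad 60x60 to 64x64 (next power of 2).

Standard algorithm: 60^3 = 216000 multiplications
Strassen's algorithm: 7^(log2(64)) = 7^6 = 117649 multiplications
Savings: 216000 - 117649 = 98351 multiplications

Standard: 216000 multiplications (60^3). Strassen: 117649 multiplications (7^6, after padding to 64x64). Strassen reduces 8 recursive multiplications to 7 at each level.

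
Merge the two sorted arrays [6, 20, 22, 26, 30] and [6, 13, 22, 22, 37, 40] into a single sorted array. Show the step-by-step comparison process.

Merging process:

Compare 6 vs 6: take 6 from left. Merged: [6]
Compare 20 vs 6: take 6 from right. Merged: [6, 6]
Compare 20 vs 13: take 13 from right. Merged: [6, 6, 13]
Compare 20 vs 22: take 20 from left. Merged: [6, 6, 13, 20]
Compare 22 vs 22: take 22 from left. Merged: [6, 6, 13, 20, 22]
Compare 26 vs 22: take 22 from right. Merged: [6, 6, 13, 20, 22, 22]
Compare 26 vs 22: take 22 from right. Merged: [6, 6, 13, 20, 22, 22, 22]
Compare 26 vs 37: take 26 from left. Merged: [6, 6, 13, 20, 22, 22, 22, 26]
Compare 30 vs 37: take 30 from left. Merged: [6, 6, 13, 20, 22, 22, 22, 26, 30]
Append remaining from right: [37, 40]. Merged: [6, 6, 13, 20, 22, 22, 22, 26, 30, 37, 40]

Final merged array: [6, 6, 13, 20, 22, 22, 22, 26, 30, 37, 40]
Total comparisons: 9

The merged array is [6, 6, 13, 20, 22, 22, 22, 26, 30, 37, 40], requiring 9 comparisons. The merge step runs in O(n) time where n is the total number of elements.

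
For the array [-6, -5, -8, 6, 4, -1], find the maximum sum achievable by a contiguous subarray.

Using Kadane's algorithm on [-6, -5, -8, 6, 4, -1]:

Scanning through the array:
Position 1 (value -5): max_ending_here = -5, max_so_far = -5
Position 2 (value -8): max_ending_here = -8, max_so_far = -5
Position 3 (value 6): max_ending_here = 6, max_so_far = 6
Position 4 (value 4): max_ending_here = 10, max_so_far = 10
Position 5 (value -1): max_ending_here = 9, max_so_far = 10

Maximum subarray: [6, 4]
Maximum sum: 10

The maximum subarray is [6, 4] with sum 10. This subarray runs from index 3 to index 4.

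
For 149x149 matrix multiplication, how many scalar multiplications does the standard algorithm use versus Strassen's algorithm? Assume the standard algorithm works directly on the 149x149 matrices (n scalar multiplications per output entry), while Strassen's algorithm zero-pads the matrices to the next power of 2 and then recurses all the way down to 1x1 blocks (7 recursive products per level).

Matrix multiplication for 149x149 matrices:

Strassen's algorithm requires power-of-2 dimensions. Pad 149x149 to 256x256 (next power of 2).

Standard algorithm: 149^3 = 3307949 multiplications
Strassen's algorithm: 7^(log2(256)) = 7^8 = 5764801 multiplications
Difference: 3307949 - 5764801 = -2456852 (Strassen uses MORE here due to padding overhead — for small or just-over-power-of-2 n, padding can outweigh the per-level savings)

Standard: 3307949 multiplications (149^3). Strassen: 5764801 multiplications (7^8, after padding to 256x256). Strassen reduces 8 recursive multiplications to 7 at each level.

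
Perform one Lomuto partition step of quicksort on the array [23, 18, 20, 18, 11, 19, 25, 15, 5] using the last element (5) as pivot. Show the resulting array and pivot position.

Lomuto partition with pivot = 5:

Initial array: [23, 18, 20, 18, 11, 19, 25, 15, 5]

arr[0]=23 > 5: no swap
arr[1]=18 > 5: no swap
arr[2]=20 > 5: no swap
arr[3]=18 > 5: no swap
arr[4]=11 > 5: no swap
arr[5]=19 > 5: no swap
arr[6]=25 > 5: no swap
arr[7]=15 > 5: no swap

Place pivot at position 0: [5, 18, 20, 18, 11, 19, 25, 15, 23]
Pivot position: 0

After partitioning with pivot 5, the array becomes [5, 18, 20, 18, 11, 19, 25, 15, 23]. The pivot is placed at index 0. All elements to the left of the pivot are <= 5, and all elements to the right are > 5.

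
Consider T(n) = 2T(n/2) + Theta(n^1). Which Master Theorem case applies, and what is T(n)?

Master Theorem for T(n) = 2T(n/2) + O(n^1):

a = 2, b = 2, c = 1
log_b(a) = log_2(2) = 1.0000

Case 2: c = 1 = log_2(2) = 1.0000
T(n) = O(n^1 log n) = O(n log n)

For T(n) = 2T(n/2) + O(n^1): log_2(2) = 1.0000. This is Case 2 of the Master Theorem (c = log_b(a), equal work at all levels), giving O(n log n).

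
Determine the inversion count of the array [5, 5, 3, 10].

Finding inversions in [5, 5, 3, 10]:

(0, 2): arr[0]=5 > arr[2]=3
(1, 2): arr[1]=5 > arr[2]=3

Total inversions: 2

The array has 2 inversion(s): (0,2), (1,2). Each pair (i,j) satisfies i < j and arr[i] > arr[j].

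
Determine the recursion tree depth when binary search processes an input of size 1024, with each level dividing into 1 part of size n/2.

For divide and conquer with division factor 2:

Problem sizes at each level:
Level 0: 1024
Level 1: 512
Level 2: 256
Level 3: 128
Level 4: 64
Level 5: 32
Level 6: 16
Level 7: 8
Level 8: 4
Level 9: 2
Level 10: 1

The root is level 0 and the size-1 base case is level 10 (the tree spans levels 0 through 10, i.e. 11 levels counting the root), so the depth is the number of divisions: log_2(1024) = 10

The recursion tree depth is log_2(1024) = 10. At each level, the problem size is divided by 2, so it takes 10 divisions to reduce to a base case of size 1. The algorithm makes 1 recursive call at each level.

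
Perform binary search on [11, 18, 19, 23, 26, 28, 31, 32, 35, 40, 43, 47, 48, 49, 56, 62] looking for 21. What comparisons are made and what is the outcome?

Binary search for 21 in [11, 18, 19, 23, 26, 28, 31, 32, 35, 40, 43, 47, 48, 49, 56, 62]:

lo=0, hi=15, mid=7, arr[mid]=32 -> 32 > 21, search left half
lo=0, hi=6, mid=3, arr[mid]=23 -> 23 > 21, search left half
lo=0, hi=2, mid=1, arr[mid]=18 -> 18 < 21, search right half
lo=2, hi=2, mid=2, arr[mid]=19 -> 19 < 21, search right half
lo=3 > hi=2, target 21 not found

Binary search determines that 21 is not in the array after 4 comparisons. The search space was exhausted without finding the target.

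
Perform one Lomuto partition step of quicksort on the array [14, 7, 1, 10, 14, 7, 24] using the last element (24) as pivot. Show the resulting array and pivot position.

Lomuto partition with pivot = 24:

Initial array: [14, 7, 1, 10, 14, 7, 24]

arr[0]=14 <= 24: swap with position 0, array becomes [14, 7, 1, 10, 14, 7, 24]
arr[1]=7 <= 24: swap with position 1, array becomes [14, 7, 1, 10, 14, 7, 24]
arr[2]=1 <= 24: swap with position 2, array becomes [14, 7, 1, 10, 14, 7, 24]
arr[3]=10 <= 24: swap with position 3, array becomes [14, 7, 1, 10, 14, 7, 24]
arr[4]=14 <= 24: swap with position 4, array becomes [14, 7, 1, 10, 14, 7, 24]
arr[5]=7 <= 24: swap with position 5, array becomes [14, 7, 1, 10, 14, 7, 24]

Place pivot at position 6: [14, 7, 1, 10, 14, 7, 24]
Pivot position: 6

After partitioning with pivot 24, the array becomes [14, 7, 1, 10, 14, 7, 24]. The pivot is placed at index 6. All elements to the left of the pivot are <= 24, and all elements to the right are > 24.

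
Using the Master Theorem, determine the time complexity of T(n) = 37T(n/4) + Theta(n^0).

Master Theorem for T(n) = 37T(n/4) + O(n^0):

a = 37, b = 4, c = 0
log_b(a) = log_4(37) = 2.6047

Case 1: c = 0 < log_4(37) = 2.6047
T(n) = O(n^(log_4 37))

For T(n) = 37T(n/4) + O(n^0): log_4(37) = 2.6047. This is Case 1 of the Master Theorem (c < log_b(a), work dominated by leaves), giving O(n^(log_4 37)).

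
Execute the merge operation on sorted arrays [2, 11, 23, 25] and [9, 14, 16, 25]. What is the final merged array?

Merging process:

Compare 2 vs 9: take 2 from left. Merged: [2]
Compare 11 vs 9: take 9 from right. Merged: [2, 9]
Compare 11 vs 14: take 11 from left. Merged: [2, 9, 11]
Compare 23 vs 14: take 14 from right. Merged: [2, 9, 11, 14]
Compare 23 vs 16: take 16 from right. Merged: [2, 9, 11, 14, 16]
Compare 23 vs 25: take 23 from left. Merged: [2, 9, 11, 14, 16, 23]
Compare 25 vs 25: take 25 from left. Merged: [2, 9, 11, 14, 16, 23, 25]
Append remaining from right: [25]. Merged: [2, 9, 11, 14, 16, 23, 25, 25]

Final merged array: [2, 9, 11, 14, 16, 23, 25, 25]
Total comparisons: 7

The merged array is [2, 9, 11, 14, 16, 23, 25, 25], requiring 7 comparisons. The merge step runs in O(n) time where n is the total number of elements.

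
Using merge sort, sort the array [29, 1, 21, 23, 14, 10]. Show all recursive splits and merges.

Merge sort trace:

Split: [29, 1, 21, 23, 14, 10] -> [29, 1, 21] and [23, 14, 10]
  Split: [29, 1, 21] -> [29] and [1, 21]
    Split: [1, 21] -> [1] and [21]
    Merge: [1] + [21] -> [1, 21]
  Merge: [29] + [1, 21] -> [1, 21, 29]
  Split: [23, 14, 10] -> [23] and [14, 10]
    Split: [14, 10] -> [14] and [10]
    Merge: [14] + [10] -> [10, 14]
  Merge: [23] + [10, 14] -> [10, 14, 23]
Merge: [1, 21, 29] + [10, 14, 23] -> [1, 10, 14, 21, 23, 29]

Final sorted array: [1, 10, 14, 21, 23, 29]

The merge sort proceeds by recursively splitting the array and merging sorted halves.
After all merges, the sorted array is [1, 10, 14, 21, 23, 29].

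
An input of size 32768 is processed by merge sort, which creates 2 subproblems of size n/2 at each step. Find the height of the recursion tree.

For divide and conquer with division factor 2:

Problem sizes at each level:
Level 0: 32768
Level 1: 16384
Level 2: 8192
Level 3: 4096
Level 4: 2048
Level 5: 1024
Level 6: 512
Level 7: 256
Level 8: 128
Level 9: 64
Level 10: 32
Level 11: 16
Level 12: 8
Level 13: 4
Level 14: 2
Level 15: 1

The root is level 0 and the size-1 base case is level 15 (the tree spans levels 0 through 15, i.e. 16 levels counting the root), so the depth is the number of divisions: log_2(32768) = 15

The recursion tree depth is log_2(32768) = 15. At each level, the problem size is divided by 2, so it takes 15 divisions to reduce to a base case of size 1. The algorithm makes 2 recursive calls at each level.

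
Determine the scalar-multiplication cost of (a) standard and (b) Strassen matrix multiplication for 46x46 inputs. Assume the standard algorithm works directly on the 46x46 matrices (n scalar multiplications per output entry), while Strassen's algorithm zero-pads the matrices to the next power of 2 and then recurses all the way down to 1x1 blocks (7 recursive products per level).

Matrix multiplication for 46x46 matrices:

Strassen's algorithm requires power-of-2 dimensions. Pad 46x46 to 64x64 (next power of 2).

Standard algorithm: 46^3 = 97336 multiplications
Strassen's algorithm: 7^(log2(64)) = 7^6 = 117649 multiplications
Difference: 97336 - 117649 = -20313 (Strassen uses MORE here due to padding overhead — for small or just-over-power-of-2 n, padding can outweigh the per-level savings)

Standard: 97336 multiplications (46^3). Strassen: 117649 multiplications (7^6, after padding to 64x64). Strassen reduces 8 recursive multiplications to 7 at each level.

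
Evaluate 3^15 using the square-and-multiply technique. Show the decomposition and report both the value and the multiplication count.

Computing 3^15 by squaring (build up from 3^1; each line after the first costs one multiplication):

3^1 = 3
3^2 = (3^1)^2 = 3^2 = 9
3^3 = 3 * 3^2 = 3 * 9 = 27
3^6 = (3^3)^2 = 27^2 = 729
3^7 = 3 * 3^6 = 3 * 729 = 2187
3^14 = (3^7)^2 = 2187^2 = 4782969
3^15 = 3 * 3^14 = 3 * 4782969 = 14348907

Result: 14348907
Multiplications needed: 6 (6 lines after 3^1)

3^15 = 14348907. Using exponentiation by squaring, this requires 6 multiplications. The key idea: if the exponent is even, square the half-power; if odd, multiply by the base once.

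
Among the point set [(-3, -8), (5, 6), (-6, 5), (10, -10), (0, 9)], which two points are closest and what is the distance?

Computing all pairwise distances among 5 points:

d((-3, -8), (5, 6)) = 16.1245
d((-3, -8), (-6, 5)) = 13.3417
d((-3, -8), (10, -10)) = 13.1529
d((-3, -8), (0, 9)) = 17.2627
d((5, 6), (-6, 5)) = 11.0454
d((5, 6), (10, -10)) = 16.7631
d((5, 6), (0, 9)) = 5.831 <-- minimum
d((-6, 5), (10, -10)) = 21.9317
d((-6, 5), (0, 9)) = 7.2111
d((10, -10), (0, 9)) = 21.4709

Closest pair: (5, 6) and (0, 9) with distance 5.831

The closest pair is (5, 6) and (0, 9) with Euclidean distance 5.831. For 5 points, brute-force pairwise comparison is shown above. For large n, the divide-and-conquer algorithm (sort by x, recurse on halves, check the dividing strip) achieves O(n log n).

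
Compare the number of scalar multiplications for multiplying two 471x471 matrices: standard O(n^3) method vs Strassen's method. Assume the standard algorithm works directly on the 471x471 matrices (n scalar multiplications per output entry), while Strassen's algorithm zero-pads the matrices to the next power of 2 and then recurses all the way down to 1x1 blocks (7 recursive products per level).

Matrix multiplication for 471x471 matrices:

Strassen's algorithm requires power-of-2 dimensions. Pad 471x471 to 512x512 (next power of 2).

Standard algorithm: 471^3 = 104487111 multiplications
Strassen's algorithm: 7^(log2(512)) = 7^9 = 40353607 multiplications
Savings: 104487111 - 40353607 = 64133504 multiplications

Standard: 104487111 multiplications (471^3). Strassen: 40353607 multiplications (7^9, after padding to 512x512). Strassen reduces 8 recursive multiplications to 7 at each level.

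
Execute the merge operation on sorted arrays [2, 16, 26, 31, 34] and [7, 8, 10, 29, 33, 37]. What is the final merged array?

Merging process:

Compare 2 vs 7: take 2 from left. Merged: [2]
Compare 16 vs 7: take 7 from right. Merged: [2, 7]
Compare 16 vs 8: take 8 from right. Merged: [2, 7, 8]
Compare 16 vs 10: take 10 from right. Merged: [2, 7, 8, 10]
Compare 16 vs 29: take 16 from left. Merged: [2, 7, 8, 10, 16]
Compare 26 vs 29: take 26 from left. Merged: [2, 7, 8, 10, 16, 26]
Compare 31 vs 29: take 29 from right. Merged: [2, 7, 8, 10, 16, 26, 29]
Compare 31 vs 33: take 31 from left. Merged: [2, 7, 8, 10, 16, 26, 29, 31]
Compare 34 vs 33: take 33 from right. Merged: [2, 7, 8, 10, 16, 26, 29, 31, 33]
Compare 34 vs 37: take 34 from left. Merged: [2, 7, 8, 10, 16, 26, 29, 31, 33, 34]
Append remaining from right: [37]. Merged: [2, 7, 8, 10, 16, 26, 29, 31, 33, 34, 37]

Final merged array: [2, 7, 8, 10, 16, 26, 29, 31, 33, 34, 37]
Total comparisons: 10

The merged array is [2, 7, 8, 10, 16, 26, 29, 31, 33, 34, 37], requiring 10 comparisons. The merge step runs in O(n) time where n is the total number of elements.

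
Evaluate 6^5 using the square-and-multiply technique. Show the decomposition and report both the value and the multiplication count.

Computing 6^5 by squaring (build up from 6^1; each line after the first costs one multiplication):

6^1 = 6
6^2 = (6^1)^2 = 6^2 = 36
6^4 = (6^2)^2 = 36^2 = 1296
6^5 = 6 * 6^4 = 6 * 1296 = 7776

Result: 7776
Multiplications needed: 3 (3 lines after 6^1)

6^5 = 7776. Using exponentiation by squaring, this requires 3 multiplications. The key idea: if the exponent is even, square the half-power; if odd, multiply by the base once.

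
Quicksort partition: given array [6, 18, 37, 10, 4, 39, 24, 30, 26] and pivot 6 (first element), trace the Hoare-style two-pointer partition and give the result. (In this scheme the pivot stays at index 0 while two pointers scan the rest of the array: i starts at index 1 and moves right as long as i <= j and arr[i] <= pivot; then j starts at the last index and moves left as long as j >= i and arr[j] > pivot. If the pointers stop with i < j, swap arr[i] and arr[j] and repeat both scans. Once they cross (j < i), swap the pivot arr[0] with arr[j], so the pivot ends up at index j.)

Hoare-style two-pointer partition with pivot = 6:

Initial array: [6, 18, 37, 10, 4, 39, 24, 30, 26]

Pointers start at i = 1, j = 8.
i stops at index 1 (arr[1]=18 > 6), j stops at index 4 (arr[4]=4 <= 6): swap arr[1] and arr[4], array becomes [6, 4, 37, 10, 18, 39, 24, 30, 26]
i ends at 2, j ends at 1: the pointers have crossed (j < i), so scanning stops.

Swap pivot arr[0] with arr[1] to place pivot at position 1: [4, 6, 37, 10, 18, 39, 24, 30, 26]
Pivot position: 1

After partitioning with pivot 6, the array becomes [4, 6, 37, 10, 18, 39, 24, 30, 26]. The pivot is placed at index 1. All elements to the left of the pivot are <= 6, and all elements to the right are > 6.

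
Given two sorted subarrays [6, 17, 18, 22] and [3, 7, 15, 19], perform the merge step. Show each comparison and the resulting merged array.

Merging process:

Compare 6 vs 3: take 3 from right. Merged: [3]
Compare 6 vs 7: take 6 from left. Merged: [3, 6]
Compare 17 vs 7: take 7 from right. Merged: [3, 6, 7]
Compare 17 vs 15: take 15 from right. Merged: [3, 6, 7, 15]
Compare 17 vs 19: take 17 from left. Merged: [3, 6, 7, 15, 17]
Compare 18 vs 19: take 18 from left. Merged: [3, 6, 7, 15, 17, 18]
Compare 22 vs 19: take 19 from right. Merged: [3, 6, 7, 15, 17, 18, 19]
Append remaining from left: [22]. Merged: [3, 6, 7, 15, 17, 18, 19, 22]

Final merged array: [3, 6, 7, 15, 17, 18, 19, 22]
Total comparisons: 7

The merged array is [3, 6, 7, 15, 17, 18, 19, 22], requiring 7 comparisons. The merge step runs in O(n) time where n is the total number of elements.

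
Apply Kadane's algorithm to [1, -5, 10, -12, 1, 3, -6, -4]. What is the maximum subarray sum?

Using Kadane's algorithm on [1, -5, 10, -12, 1, 3, -6, -4]:

Scanning through the array:
Position 1 (value -5): max_ending_here = -4, max_so_far = 1
Position 2 (value 10): max_ending_here = 10, max_so_far = 10
Position 3 (value -12): max_ending_here = -2, max_so_far = 10
Position 4 (value 1): max_ending_here = 1, max_so_far = 10
Position 5 (value 3): max_ending_here = 4, max_so_far = 10
Position 6 (value -6): max_ending_here = -2, max_so_far = 10
Position 7 (value -4): max_ending_here = -4, max_so_far = 10

Maximum subarray: [10]
Maximum sum: 10

The maximum subarray is [10] with sum 10. This subarray runs from index 2 to index 2.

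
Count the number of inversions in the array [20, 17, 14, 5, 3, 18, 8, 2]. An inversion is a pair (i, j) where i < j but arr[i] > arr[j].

Finding inversions in [20, 17, 14, 5, 3, 18, 8, 2]:

(0, 1): arr[0]=20 > arr[1]=17
(0, 2): arr[0]=20 > arr[2]=14
(0, 3): arr[0]=20 > arr[3]=5
(0, 4): arr[0]=20 > arr[4]=3
(0, 5): arr[0]=20 > arr[5]=18
(0, 6): arr[0]=20 > arr[6]=8
(0, 7): arr[0]=20 > arr[7]=2
(1, 2): arr[1]=17 > arr[2]=14
(1, 3): arr[1]=17 > arr[3]=5
(1, 4): arr[1]=17 > arr[4]=3
(1, 6): arr[1]=17 > arr[6]=8
(1, 7): arr[1]=17 > arr[7]=2
(2, 3): arr[2]=14 > arr[3]=5
(2, 4): arr[2]=14 > arr[4]=3
(2, 6): arr[2]=14 > arr[6]=8
(2, 7): arr[2]=14 > arr[7]=2
(3, 4): arr[3]=5 > arr[4]=3
(3, 7): arr[3]=5 > arr[7]=2
(4, 7): arr[4]=3 > arr[7]=2
(5, 6): arr[5]=18 > arr[6]=8
(5, 7): arr[5]=18 > arr[7]=2
(6, 7): arr[6]=8 > arr[7]=2

Total inversions: 22

The array has 22 inversion(s): (0,1), (0,2), (0,3), (0,4), (0,5), (0,6), (0,7), (1,2), (1,3), (1,4), (1,6), (1,7), (2,3), (2,4), (2,6), (2,7), (3,4), (3,7), (4,7), (5,6), (5,7), (6,7). Each pair (i,j) satisfies i < j and arr[i] > arr[j].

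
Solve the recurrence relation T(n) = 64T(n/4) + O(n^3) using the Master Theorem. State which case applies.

Master Theorem for T(n) = 64T(n/4) + O(n^3):

a = 64, b = 4, c = 3
log_b(a) = log_4(64) = 3.0000

Case 2: c = 3 = log_4(64) = 3.0000
T(n) = O(n^3 log n) = O(n^3 log n)

For T(n) = 64T(n/4) + O(n^3): log_4(64) = 3.0000. This is Case 2 of the Master Theorem (c = log_b(a), equal work at all levels), giving O(n^3 log n).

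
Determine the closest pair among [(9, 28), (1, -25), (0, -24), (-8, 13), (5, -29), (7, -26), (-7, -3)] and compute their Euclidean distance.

Computing all pairwise distances among 7 points:

d((9, 28), (1, -25)) = 53.6004
d((9, 28), (0, -24)) = 52.7731
d((9, 28), (-8, 13)) = 22.6716
d((9, 28), (5, -29)) = 57.1402
d((9, 28), (7, -26)) = 54.037
d((9, 28), (-7, -3)) = 34.8855
d((1, -25), (0, -24)) = 1.4142 <-- minimum
d((1, -25), (-8, 13)) = 39.0512
d((1, -25), (5, -29)) = 5.6569
d((1, -25), (7, -26)) = 6.0828
d((1, -25), (-7, -3)) = 23.4094
d((0, -24), (-8, 13)) = 37.855
d((0, -24), (5, -29)) = 7.0711
d((0, -24), (7, -26)) = 7.2801
d((0, -24), (-7, -3)) = 22.1359
d((-8, 13), (5, -29)) = 43.9659
d((-8, 13), (7, -26)) = 41.7852
d((-8, 13), (-7, -3)) = 16.0312
d((5, -29), (7, -26)) = 3.6056
d((5, -29), (-7, -3)) = 28.6356
d((7, -26), (-7, -3)) = 26.9258

Closest pair: (1, -25) and (0, -24) with distance 1.4142

The closest pair is (1, -25) and (0, -24) with Euclidean distance 1.4142. For 7 points, brute-force pairwise comparison is shown above. For large n, the divide-and-conquer algorithm (sort by x, recurse on halves, check the dividing strip) achieves O(n log n).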